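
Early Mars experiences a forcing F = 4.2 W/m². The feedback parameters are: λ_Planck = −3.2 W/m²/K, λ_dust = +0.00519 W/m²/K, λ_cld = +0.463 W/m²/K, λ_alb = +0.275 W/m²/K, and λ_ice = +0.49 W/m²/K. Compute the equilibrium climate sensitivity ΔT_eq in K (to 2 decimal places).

2.14 K

Net feedback parameter λ = (−3.2) + (+0.00519) + (+0.463) + (+0.275) + (+0.49) = -1.96681 W/m²/K.
ΔT = −F/λ = −4.2/(-1.96681) = 2.14 K.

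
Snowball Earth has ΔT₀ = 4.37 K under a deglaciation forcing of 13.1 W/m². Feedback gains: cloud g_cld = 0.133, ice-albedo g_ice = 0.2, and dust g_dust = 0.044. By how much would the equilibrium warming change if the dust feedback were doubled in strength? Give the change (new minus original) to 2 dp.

0.53 K

Original: g = 0.377, ΔT = 4.37/(1−0.377) = 7.0144 K.
With doubled dust: g' = 0.421, ΔT' = 4.37/(1−0.421) = 7.5475 K.
Change = 7.5475 − 7.0144 = 0.53 K.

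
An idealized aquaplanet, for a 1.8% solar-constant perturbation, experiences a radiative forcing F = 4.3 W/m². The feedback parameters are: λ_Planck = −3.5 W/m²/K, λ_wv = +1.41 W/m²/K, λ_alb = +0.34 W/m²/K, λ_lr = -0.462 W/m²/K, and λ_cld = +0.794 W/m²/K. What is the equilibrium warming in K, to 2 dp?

Net feedback parameter λ = (−3.5) + (+1.41) + (+0.34) + (-0.462) + (+0.794) = -1.418 W/m²/K.
ΔT = −F/λ = −4.3/(-1.418) = 3.03 K.

3.03 K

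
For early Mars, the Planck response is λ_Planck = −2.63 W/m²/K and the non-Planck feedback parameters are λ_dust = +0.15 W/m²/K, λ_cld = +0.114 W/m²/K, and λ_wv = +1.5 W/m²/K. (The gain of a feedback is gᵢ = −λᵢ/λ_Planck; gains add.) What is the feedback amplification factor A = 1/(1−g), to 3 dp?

Convert to gains: g_dust = 0.15/2.63 = 0.05703; g_cld = 0.114/2.63 = 0.04335; g_wv = 1.5/2.63 = 0.5703.
Total gain g = 0.67068.
A = 1/(1 − 0.67068) = 3.037.

3.037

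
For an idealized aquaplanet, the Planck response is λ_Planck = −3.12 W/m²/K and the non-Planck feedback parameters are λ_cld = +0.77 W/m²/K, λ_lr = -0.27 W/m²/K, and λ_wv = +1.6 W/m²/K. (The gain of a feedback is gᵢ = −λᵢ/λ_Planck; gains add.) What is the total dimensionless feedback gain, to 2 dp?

0.67

Convert to gains: g_cld = 0.77/3.12 = 0.2468; g_lr = -0.27/3.12 = -0.08654; g_wv = 1.6/3.12 = 0.5128.
Total gain g = 0.67306.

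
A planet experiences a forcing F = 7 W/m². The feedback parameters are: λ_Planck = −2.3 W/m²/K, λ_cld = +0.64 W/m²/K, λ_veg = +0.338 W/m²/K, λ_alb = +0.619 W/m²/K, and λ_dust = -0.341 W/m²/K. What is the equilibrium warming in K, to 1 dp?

Net feedback parameter λ = (−2.3) + (+0.64) + (+0.338) + (+0.619) + (-0.341) = -1.044 W/m²/K.
ΔT = −F/λ = −7/(-1.044) = 6.7 K.

6.7 K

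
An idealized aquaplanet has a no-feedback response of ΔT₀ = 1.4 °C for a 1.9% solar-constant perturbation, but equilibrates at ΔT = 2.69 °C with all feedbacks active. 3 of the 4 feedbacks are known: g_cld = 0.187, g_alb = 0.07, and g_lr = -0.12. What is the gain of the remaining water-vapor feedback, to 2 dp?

0.34

Amplification A = ΔT/ΔT₀ = 2.69/1.4 = 1.921.
Total gain g = 1 − 1/A = 1 − 1/1.921 = 0.4794.
Known gains sum to 0.187 + 0.07 − 0.12 = 0.137.
g_wv = 0.4794 − 0.137 = 0.34.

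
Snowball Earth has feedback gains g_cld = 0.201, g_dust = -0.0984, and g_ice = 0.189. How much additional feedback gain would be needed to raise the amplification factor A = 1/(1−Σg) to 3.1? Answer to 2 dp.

Current total gain = 0.2916.
Target gain for A = 3.1: g* = 1 − 1/3.1 = 0.6774.
Additional gain needed = 0.6774 − 0.2916 = 0.39.

0.39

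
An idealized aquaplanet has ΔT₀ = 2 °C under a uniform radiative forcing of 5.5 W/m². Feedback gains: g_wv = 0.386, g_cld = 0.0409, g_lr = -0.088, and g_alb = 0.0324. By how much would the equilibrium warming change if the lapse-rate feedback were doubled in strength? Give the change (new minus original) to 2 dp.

-0.39 °C

Original: g = 0.3713, ΔT = 2/(1−0.3713) = 3.1812 °C.
With doubled lapse-rate: g' = 0.2833, ΔT' = 2/(1−0.2833) = 2.7906 °C.
Change = 2.7906 − 3.1812 = -0.39 °C.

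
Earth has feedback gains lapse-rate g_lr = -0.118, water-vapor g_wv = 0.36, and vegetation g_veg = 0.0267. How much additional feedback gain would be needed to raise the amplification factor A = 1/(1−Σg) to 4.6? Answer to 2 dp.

Current total gain = 0.2687.
Target gain for A = 4.6: g* = 1 − 1/4.6 = 0.7826.
Additional gain needed = 0.7826 − 0.2687 = 0.51.

0.51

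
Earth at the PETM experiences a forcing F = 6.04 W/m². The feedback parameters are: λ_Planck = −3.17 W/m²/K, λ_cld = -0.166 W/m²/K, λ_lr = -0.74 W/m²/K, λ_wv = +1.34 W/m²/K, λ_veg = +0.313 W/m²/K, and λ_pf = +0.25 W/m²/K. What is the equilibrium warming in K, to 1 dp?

2.8 K

Net feedback parameter λ = (−3.17) + (-0.166) + (-0.74) + (+1.34) + (+0.313) + (+0.25) = -2.173 W/m²/K.
ΔT = −F/λ = −6.04/(-2.173) = 2.8 K.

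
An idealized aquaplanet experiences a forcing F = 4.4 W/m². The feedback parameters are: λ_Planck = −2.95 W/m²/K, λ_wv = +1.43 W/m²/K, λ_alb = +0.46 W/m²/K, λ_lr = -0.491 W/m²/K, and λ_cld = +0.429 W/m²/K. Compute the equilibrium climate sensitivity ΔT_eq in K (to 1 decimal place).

3.9 K

Net feedback parameter λ = (−2.95) + (+1.43) + (+0.46) + (-0.491) + (+0.429) = -1.122 W/m²/K.
ΔT = −F/λ = −4.4/(-1.122) = 3.9 K.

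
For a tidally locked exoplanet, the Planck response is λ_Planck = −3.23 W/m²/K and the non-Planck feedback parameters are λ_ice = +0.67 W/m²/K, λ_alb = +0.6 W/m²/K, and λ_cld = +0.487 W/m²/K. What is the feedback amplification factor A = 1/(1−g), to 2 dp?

2.19

Convert to gains: g_ice = 0.67/3.23 = 0.2074; g_alb = 0.6/3.23 = 0.1858; g_cld = 0.487/3.23 = 0.1508.
Total gain g = 0.544.
A = 1/(1 − 0.544) = 2.19.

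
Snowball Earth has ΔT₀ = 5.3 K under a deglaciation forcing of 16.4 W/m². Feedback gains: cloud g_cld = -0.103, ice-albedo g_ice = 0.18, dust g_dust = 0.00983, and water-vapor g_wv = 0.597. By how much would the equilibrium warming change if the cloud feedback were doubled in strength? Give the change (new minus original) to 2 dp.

-4.12 K

Original: g = 0.68383, ΔT = 5.3/(1−0.68383) = 16.7631 K.
With doubled cloud: g' = 0.58083, ΔT' = 5.3/(1−0.58083) = 12.6440 K.
Change = 12.6440 − 16.7631 = -4.12 K.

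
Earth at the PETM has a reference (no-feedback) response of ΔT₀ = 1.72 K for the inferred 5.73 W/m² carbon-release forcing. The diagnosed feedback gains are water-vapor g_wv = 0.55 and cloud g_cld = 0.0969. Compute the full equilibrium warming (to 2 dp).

Total gain g = 0.55 + 0.0969 = 0.6469.
Amplification A = 1/(1 − 0.6469) = 2.832.
ΔT = 1.72 × 2.832 = 4.87 K.

4.87 K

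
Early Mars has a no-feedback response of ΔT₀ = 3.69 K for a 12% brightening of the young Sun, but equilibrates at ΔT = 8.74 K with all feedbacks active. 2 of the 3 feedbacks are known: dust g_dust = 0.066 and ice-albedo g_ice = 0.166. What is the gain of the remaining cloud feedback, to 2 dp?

Amplification A = ΔT/ΔT₀ = 8.74/3.69 = 2.369.
Total gain g = 1 − 1/A = 1 − 1/2.369 = 0.5779.
Known gains sum to 0.066 + 0.166 = 0.232.
g_cld = 0.5779 − 0.232 = 0.35.

0.35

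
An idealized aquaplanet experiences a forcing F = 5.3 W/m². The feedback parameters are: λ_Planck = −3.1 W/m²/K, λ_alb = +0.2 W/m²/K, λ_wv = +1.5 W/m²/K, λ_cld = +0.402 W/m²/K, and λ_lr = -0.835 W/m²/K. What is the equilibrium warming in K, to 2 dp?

Net feedback parameter λ = (−3.1) + (+0.2) + (+1.5) + (+0.402) + (-0.835) = -1.833 W/m²/K.
ΔT = −F/λ = −5.3/(-1.833) = 2.89 K.

2.89 K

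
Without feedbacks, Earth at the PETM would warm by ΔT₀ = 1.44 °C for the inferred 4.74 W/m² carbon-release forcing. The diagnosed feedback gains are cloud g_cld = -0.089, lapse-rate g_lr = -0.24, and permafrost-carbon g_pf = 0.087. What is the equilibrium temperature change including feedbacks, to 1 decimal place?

Total gain g = -0.089 − 0.24 + 0.087 = -0.242.
Amplification A = 1/(1 + 0.242) = 0.8052.
ΔT = 1.44 × 0.8052 = 1.2 °C.

1.2 °C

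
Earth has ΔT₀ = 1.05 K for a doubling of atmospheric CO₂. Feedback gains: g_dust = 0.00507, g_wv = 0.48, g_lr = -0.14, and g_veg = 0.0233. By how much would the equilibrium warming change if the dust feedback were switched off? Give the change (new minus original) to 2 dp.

-0.01 K

Original: g = 0.36837, ΔT = 1.05/(1−0.36837) = 1.6624 K.
Without dust: g' = 0.3633, ΔT' = 1.05/(1−0.3633) = 1.6491 K.
Change = 1.6491 − 1.6624 = -0.01 K.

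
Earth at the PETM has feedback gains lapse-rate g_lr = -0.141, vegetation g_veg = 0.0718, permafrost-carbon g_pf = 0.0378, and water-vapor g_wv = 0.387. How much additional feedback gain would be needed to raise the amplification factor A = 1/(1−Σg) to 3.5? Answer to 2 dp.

Current total gain = 0.3556.
Target gain for A = 3.5: g* = 1 − 1/3.5 = 0.7143.
Additional gain needed = 0.7143 − 0.3556 = 0.36.

0.36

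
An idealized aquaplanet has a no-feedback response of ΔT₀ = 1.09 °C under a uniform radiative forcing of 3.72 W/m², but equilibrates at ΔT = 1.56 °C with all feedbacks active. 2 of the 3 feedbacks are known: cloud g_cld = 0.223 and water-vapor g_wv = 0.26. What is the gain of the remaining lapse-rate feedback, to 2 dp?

-0.18

Amplification A = ΔT/ΔT₀ = 1.56/1.09 = 1.431.
Total gain g = 1 − 1/A = 1 − 1/1.431 = 0.3012.
Known gains sum to 0.223 + 0.26 = 0.483.
g_lr = 0.3012 − 0.483 = -0.18.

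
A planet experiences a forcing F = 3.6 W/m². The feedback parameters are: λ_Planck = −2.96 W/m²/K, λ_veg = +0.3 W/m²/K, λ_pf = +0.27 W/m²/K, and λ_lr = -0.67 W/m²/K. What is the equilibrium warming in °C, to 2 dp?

1.18 °C

Net feedback parameter λ = (−2.96) + (+0.3) + (+0.27) + (-0.67) = -3.06 W/m²/K.
ΔT = −F/λ = −3.6/(-3.06) = 1.18 °C.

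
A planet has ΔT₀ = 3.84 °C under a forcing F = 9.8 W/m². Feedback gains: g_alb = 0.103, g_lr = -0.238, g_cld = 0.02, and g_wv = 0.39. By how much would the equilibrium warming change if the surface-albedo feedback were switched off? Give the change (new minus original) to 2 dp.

Original: g = 0.275, ΔT = 3.84/(1−0.275) = 5.2966 °C.
Without surface-albedo: g' = 0.172, ΔT' = 3.84/(1−0.172) = 4.6377 °C.
Change = 4.6377 − 5.2966 = -0.66 °C.

-0.66 °C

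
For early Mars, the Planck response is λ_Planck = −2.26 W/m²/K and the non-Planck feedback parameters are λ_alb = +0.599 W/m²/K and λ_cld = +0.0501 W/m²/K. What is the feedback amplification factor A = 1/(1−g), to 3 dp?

Convert to gains: g_alb = 0.599/2.26 = 0.265; g_cld = 0.0501/2.26 = 0.02217.
Total gain g = 0.28717.
A = 1/(1 − 0.28717) = 1.403.

1.403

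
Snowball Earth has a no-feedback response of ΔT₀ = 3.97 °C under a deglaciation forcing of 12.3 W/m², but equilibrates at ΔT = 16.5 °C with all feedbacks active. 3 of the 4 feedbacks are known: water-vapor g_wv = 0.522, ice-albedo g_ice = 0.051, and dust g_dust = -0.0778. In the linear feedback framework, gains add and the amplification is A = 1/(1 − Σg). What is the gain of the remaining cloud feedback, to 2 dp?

Amplification A = ΔT/ΔT₀ = 16.5/3.97 = 4.156.
Total gain g = 1 − 1/A = 1 − 1/4.156 = 0.7594.
Known gains sum to 0.522 + 0.051 − 0.0778 = 0.4952.
g_cld = 0.7594 − 0.4952 = 0.26.

0.26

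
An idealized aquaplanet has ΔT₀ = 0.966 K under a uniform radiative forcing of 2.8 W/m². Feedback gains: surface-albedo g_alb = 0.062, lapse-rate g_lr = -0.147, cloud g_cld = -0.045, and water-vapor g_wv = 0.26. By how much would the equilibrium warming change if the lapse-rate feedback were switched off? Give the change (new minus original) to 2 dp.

Original: g = 0.13, ΔT = 0.966/(1−0.13) = 1.1103 K.
Without lapse-rate: g' = 0.277, ΔT' = 0.966/(1−0.277) = 1.3361 K.
Change = 1.3361 − 1.1103 = 0.23 K.

0.23 K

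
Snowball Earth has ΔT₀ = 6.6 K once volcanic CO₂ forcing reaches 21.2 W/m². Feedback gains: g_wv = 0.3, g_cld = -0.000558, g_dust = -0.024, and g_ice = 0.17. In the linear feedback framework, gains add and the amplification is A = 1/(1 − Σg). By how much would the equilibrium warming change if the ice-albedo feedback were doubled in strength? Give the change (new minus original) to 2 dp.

5.26 K

Original: g = 0.445442, ΔT = 6.6/(1−0.445442) = 11.9014 K.
With doubled ice-albedo: g' = 0.615442, ΔT' = 6.6/(1−0.615442) = 17.1626 K.
Change = 17.1626 − 11.9014 = 5.26 K.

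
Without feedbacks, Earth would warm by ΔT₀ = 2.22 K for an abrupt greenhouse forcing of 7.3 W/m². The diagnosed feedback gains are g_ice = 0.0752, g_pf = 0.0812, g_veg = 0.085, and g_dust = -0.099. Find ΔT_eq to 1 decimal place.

2.6 K

Total gain g = 0.0752 + 0.0812 + 0.085 − 0.099 = 0.1424.
Amplification A = 1/(1 − 0.1424) = 1.166.
ΔT = 2.22 × 1.166 = 2.6 K.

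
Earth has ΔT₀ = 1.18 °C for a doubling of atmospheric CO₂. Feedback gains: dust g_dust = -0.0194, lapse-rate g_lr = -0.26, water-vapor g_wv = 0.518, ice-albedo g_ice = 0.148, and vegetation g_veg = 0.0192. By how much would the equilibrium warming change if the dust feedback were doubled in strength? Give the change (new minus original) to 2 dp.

Original: g = 0.4058, ΔT = 1.18/(1−0.4058) = 1.9859 °C.
With doubled dust: g' = 0.3864, ΔT' = 1.18/(1−0.3864) = 1.9231 °C.
Change = 1.9231 − 1.9859 = -0.06 °C.

-0.06 °C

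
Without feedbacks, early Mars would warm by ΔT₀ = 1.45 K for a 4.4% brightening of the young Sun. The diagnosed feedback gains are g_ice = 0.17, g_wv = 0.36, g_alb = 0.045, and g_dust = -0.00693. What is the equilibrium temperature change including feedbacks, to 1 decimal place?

Total gain g = 0.17 + 0.36 + 0.045 − 0.00693 = 0.56807.
Amplification A = 1/(1 − 0.56807) = 2.315.
ΔT = 1.45 × 2.315 = 3.4 K.

3.4 K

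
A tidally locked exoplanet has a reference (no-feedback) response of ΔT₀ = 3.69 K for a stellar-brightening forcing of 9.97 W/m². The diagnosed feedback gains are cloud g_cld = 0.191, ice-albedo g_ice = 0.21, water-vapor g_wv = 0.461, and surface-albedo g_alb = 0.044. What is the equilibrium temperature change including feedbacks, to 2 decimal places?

Total gain g = 0.191 + 0.21 + 0.461 + 0.044 = 0.906.
Amplification A = 1/(1 − 0.906) = 10.64.
ΔT = 3.69 × 10.64 = 39.26 K.

39.26 K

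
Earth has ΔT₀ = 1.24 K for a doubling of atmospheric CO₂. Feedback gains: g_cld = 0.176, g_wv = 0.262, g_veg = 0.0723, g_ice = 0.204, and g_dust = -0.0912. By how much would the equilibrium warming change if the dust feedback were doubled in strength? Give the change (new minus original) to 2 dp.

-0.64 K

Original: g = 0.6231, ΔT = 1.24/(1−0.6231) = 3.2900 K.
With doubled dust: g' = 0.5319, ΔT' = 1.24/(1−0.5319) = 2.6490 K.
Change = 2.6490 − 3.2900 = -0.64 K.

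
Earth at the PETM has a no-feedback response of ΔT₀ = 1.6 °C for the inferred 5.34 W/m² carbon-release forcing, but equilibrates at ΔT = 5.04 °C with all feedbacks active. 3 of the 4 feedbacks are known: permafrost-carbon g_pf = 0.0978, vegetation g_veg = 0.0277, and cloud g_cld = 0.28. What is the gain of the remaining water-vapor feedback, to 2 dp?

Amplification A = ΔT/ΔT₀ = 5.04/1.6 = 3.15.
Total gain g = 1 − 1/A = 1 − 1/3.15 = 0.6825.
Known gains sum to 0.0978 + 0.0277 + 0.28 = 0.4055.
g_wv = 0.6825 − 0.4055 = 0.28.

0.28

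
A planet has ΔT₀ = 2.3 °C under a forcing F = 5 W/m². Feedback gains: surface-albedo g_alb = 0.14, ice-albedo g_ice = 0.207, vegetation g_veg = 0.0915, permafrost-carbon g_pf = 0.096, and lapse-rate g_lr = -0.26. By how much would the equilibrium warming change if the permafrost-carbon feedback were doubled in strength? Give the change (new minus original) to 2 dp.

Original: g = 0.2745, ΔT = 2.3/(1−0.2745) = 3.1702 °C.
With doubled permafrost-carbon: g' = 0.3705, ΔT' = 2.3/(1−0.3705) = 3.6537 °C.
Change = 3.6537 − 3.1702 = 0.48 °C.

0.48 °C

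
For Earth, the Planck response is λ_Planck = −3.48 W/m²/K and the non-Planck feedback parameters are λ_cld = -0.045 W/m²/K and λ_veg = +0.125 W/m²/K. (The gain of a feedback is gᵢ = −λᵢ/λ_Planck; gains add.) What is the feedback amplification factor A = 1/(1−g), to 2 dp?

Convert to gains: g_cld = -0.045/3.48 = -0.01293; g_veg = 0.125/3.48 = 0.03592.
Total gain g = 0.02299.
A = 1/(1 − 0.02299) = 1.02.

1.02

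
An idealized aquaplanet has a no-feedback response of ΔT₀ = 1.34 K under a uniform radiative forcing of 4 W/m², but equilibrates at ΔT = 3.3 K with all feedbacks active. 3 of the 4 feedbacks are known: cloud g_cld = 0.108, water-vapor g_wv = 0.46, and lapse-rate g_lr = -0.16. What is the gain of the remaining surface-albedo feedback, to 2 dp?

Amplification A = ΔT/ΔT₀ = 3.3/1.34 = 2.463.
Total gain g = 1 − 1/A = 1 − 1/2.463 = 0.594.
Known gains sum to 0.108 + 0.46 − 0.16 = 0.408.
g_alb = 0.594 − 0.408 = 0.19.

0.19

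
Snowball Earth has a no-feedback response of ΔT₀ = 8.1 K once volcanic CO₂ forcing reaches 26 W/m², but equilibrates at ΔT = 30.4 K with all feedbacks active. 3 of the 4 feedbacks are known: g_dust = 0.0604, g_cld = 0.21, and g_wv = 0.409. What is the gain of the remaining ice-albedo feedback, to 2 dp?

0.05

Amplification A = ΔT/ΔT₀ = 30.4/8.1 = 3.753.
Total gain g = 1 − 1/A = 1 − 1/3.753 = 0.7335.
Known gains sum to 0.0604 + 0.21 + 0.409 = 0.6794.
g_ice = 0.7335 − 0.6794 = 0.05.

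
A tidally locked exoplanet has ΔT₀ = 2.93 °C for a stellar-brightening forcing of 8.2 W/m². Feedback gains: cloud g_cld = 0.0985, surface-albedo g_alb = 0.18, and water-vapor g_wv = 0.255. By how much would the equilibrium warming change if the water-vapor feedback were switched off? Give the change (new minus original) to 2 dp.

Original: g = 0.5335, ΔT = 2.93/(1−0.5335) = 6.2808 °C.
Without water-vapor: g' = 0.2785, ΔT' = 2.93/(1−0.2785) = 4.0610 °C.
Change = 4.0610 − 6.2808 = -2.22 °C.

-2.22 °C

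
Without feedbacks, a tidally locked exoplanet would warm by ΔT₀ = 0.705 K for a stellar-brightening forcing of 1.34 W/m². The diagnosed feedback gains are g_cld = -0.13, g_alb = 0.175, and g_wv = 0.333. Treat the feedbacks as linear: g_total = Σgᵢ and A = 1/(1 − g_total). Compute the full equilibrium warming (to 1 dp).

1.1 K

Total gain g = -0.13 + 0.175 + 0.333 = 0.378.
Amplification A = 1/(1 − 0.378) = 1.608.
ΔT = 0.705 × 1.608 = 1.1 K.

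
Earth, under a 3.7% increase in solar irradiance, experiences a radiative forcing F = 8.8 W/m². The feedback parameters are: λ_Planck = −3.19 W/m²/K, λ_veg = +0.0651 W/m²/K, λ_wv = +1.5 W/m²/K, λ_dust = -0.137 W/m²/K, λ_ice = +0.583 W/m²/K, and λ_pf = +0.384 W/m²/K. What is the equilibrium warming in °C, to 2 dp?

11.07 °C

Net feedback parameter λ = (−3.19) + (+0.0651) + (+1.5) + (-0.137) + (+0.583) + (+0.384) = -0.7949 W/m²/K.
ΔT = −F/λ = −8.8/(-0.7949) = 11.07 °C.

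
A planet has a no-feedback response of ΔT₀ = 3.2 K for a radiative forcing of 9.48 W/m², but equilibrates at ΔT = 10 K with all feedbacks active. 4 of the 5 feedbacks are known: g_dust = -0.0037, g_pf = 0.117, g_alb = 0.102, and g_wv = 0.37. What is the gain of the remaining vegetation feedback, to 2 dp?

0.09

Amplification A = ΔT/ΔT₀ = 10/3.2 = 3.125.
Total gain g = 1 − 1/A = 1 − 1/3.125 = 0.68.
Known gains sum to -0.0037 + 0.117 + 0.102 + 0.37 = 0.5853.
g_veg = 0.68 − 0.5853 = 0.09.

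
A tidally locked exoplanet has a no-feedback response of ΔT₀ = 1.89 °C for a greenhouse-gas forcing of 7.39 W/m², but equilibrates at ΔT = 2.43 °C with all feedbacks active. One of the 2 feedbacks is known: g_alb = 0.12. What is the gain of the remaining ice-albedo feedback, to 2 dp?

Amplification A = ΔT/ΔT₀ = 2.43/1.89 = 1.286.
Total gain g = 1 − 1/A = 1 − 1/1.286 = 0.2224.
The known gain is 0.12.
g_ice = 0.2224 − 0.12 = 0.10.

0.10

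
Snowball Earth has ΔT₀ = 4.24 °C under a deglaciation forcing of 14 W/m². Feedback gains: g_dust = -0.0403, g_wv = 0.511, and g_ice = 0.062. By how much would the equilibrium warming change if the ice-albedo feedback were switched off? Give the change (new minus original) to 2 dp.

Original: g = 0.5327, ΔT = 4.24/(1−0.5327) = 9.0734 °C.
Without ice-albedo: g' = 0.4707, ΔT' = 4.24/(1−0.4707) = 8.0106 °C.
Change = 8.0106 − 9.0734 = -1.06 °C.

-1.06 °C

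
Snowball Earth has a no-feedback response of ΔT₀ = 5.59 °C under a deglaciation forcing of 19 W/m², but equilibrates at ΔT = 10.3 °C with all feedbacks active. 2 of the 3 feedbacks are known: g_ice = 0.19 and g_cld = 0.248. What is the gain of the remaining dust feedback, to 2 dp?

0.02

Amplification A = ΔT/ΔT₀ = 10.3/5.59 = 1.843.
Total gain g = 1 − 1/A = 1 − 1/1.843 = 0.4574.
Known gains sum to 0.19 + 0.248 = 0.438.
g_dust = 0.4574 − 0.438 = 0.02.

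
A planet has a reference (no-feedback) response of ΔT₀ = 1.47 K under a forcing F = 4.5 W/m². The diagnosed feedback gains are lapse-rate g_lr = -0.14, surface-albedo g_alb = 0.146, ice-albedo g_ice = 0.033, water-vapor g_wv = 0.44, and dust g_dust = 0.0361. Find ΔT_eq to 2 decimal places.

3.03 K

Total gain g = -0.14 + 0.146 + 0.033 + 0.44 + 0.0361 = 0.5151.
Amplification A = 1/(1 − 0.5151) = 2.062.
ΔT = 1.47 × 2.062 = 3.03 K.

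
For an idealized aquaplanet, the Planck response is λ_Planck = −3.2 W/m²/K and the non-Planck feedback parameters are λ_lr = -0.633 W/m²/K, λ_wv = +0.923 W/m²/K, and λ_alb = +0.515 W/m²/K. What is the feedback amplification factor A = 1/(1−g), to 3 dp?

Convert to gains: g_lr = -0.633/3.2 = -0.1978; g_wv = 0.923/3.2 = 0.2884; g_alb = 0.515/3.2 = 0.1609.
Total gain g = 0.2515.
A = 1/(1 − 0.2515) = 1.336.

1.336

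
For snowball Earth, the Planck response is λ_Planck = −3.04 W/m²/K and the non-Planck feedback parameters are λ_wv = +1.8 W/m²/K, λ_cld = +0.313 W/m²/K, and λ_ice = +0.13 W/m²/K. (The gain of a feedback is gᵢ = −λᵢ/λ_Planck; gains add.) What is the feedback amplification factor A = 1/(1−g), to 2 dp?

3.81

Convert to gains: g_wv = 1.8/3.04 = 0.5921; g_cld = 0.313/3.04 = 0.103; g_ice = 0.13/3.04 = 0.04276.
Total gain g = 0.73786.
A = 1/(1 − 0.73786) = 3.81.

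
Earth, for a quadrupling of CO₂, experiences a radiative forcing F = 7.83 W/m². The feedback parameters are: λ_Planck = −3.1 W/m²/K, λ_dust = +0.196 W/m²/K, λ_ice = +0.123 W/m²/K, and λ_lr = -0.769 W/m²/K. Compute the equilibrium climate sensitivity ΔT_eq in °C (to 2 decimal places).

2.21 °C

Net feedback parameter λ = (−3.1) + (+0.196) + (+0.123) + (-0.769) = -3.55 W/m²/K.
ΔT = −F/λ = −7.83/(-3.55) = 2.21 °C.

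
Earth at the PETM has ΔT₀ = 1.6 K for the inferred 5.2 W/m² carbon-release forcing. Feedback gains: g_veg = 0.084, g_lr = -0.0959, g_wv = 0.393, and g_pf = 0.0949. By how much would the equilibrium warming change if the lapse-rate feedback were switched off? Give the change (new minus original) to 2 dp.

Original: g = 0.476, ΔT = 1.6/(1−0.476) = 3.0534 K.
Without lapse-rate: g' = 0.5719, ΔT' = 1.6/(1−0.5719) = 3.7374 K.
Change = 3.7374 − 3.0534 = 0.68 K.

0.68 K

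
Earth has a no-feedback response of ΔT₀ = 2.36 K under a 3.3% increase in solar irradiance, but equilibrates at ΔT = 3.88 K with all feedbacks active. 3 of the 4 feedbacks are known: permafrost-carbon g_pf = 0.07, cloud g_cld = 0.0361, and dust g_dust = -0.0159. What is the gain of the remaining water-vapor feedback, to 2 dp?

Amplification A = ΔT/ΔT₀ = 3.88/2.36 = 1.644.
Total gain g = 1 − 1/A = 1 − 1/1.644 = 0.3917.
Known gains sum to 0.07 + 0.0361 − 0.0159 = 0.0902.
g_wv = 0.3917 − 0.0902 = 0.30.

0.30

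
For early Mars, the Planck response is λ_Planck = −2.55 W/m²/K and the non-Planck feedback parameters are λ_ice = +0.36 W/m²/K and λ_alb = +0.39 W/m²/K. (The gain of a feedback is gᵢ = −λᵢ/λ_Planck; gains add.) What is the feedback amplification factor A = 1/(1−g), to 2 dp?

Convert to gains: g_ice = 0.36/2.55 = 0.1412; g_alb = 0.39/2.55 = 0.1529.
Total gain g = 0.2941.
A = 1/(1 − 0.2941) = 1.42.

1.42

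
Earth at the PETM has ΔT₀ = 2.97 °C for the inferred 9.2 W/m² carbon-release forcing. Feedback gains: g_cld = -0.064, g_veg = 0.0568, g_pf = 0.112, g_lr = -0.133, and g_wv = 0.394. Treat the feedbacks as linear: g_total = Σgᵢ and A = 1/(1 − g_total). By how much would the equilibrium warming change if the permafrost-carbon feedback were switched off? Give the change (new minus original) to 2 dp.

Original: g = 0.3658, ΔT = 2.97/(1−0.3658) = 4.6831 °C.
Without permafrost-carbon: g' = 0.2538, ΔT' = 2.97/(1−0.2538) = 3.9802 °C.
Change = 3.9802 − 4.6831 = -0.70 °C.

-0.70 °C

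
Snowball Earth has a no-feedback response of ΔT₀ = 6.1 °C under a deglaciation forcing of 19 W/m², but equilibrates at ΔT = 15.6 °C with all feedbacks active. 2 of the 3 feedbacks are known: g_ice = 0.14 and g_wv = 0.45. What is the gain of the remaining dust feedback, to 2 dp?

Amplification A = ΔT/ΔT₀ = 15.6/6.1 = 2.557.
Total gain g = 1 − 1/A = 1 − 1/2.557 = 0.6089.
Known gains sum to 0.14 + 0.45 = 0.59.
g_dust = 0.6089 − 0.59 = 0.02.

0.02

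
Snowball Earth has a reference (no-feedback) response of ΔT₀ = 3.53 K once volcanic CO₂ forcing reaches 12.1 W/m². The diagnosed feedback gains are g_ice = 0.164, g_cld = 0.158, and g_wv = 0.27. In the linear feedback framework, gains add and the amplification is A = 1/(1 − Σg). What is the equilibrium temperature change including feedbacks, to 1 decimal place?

Total gain g = 0.164 + 0.158 + 0.27 = 0.592.
Amplification A = 1/(1 − 0.592) = 2.451.
ΔT = 3.53 × 2.451 = 8.7 K.

8.7 K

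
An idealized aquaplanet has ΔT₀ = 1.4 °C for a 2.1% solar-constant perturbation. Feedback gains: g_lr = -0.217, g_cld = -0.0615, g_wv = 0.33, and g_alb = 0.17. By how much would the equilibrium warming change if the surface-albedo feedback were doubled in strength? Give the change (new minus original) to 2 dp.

Original: g = 0.2215, ΔT = 1.4/(1−0.2215) = 1.7983 °C.
With doubled surface-albedo: g' = 0.3915, ΔT' = 1.4/(1−0.3915) = 2.3007 °C.
Change = 2.3007 − 1.7983 = 0.50 °C.

0.50 °C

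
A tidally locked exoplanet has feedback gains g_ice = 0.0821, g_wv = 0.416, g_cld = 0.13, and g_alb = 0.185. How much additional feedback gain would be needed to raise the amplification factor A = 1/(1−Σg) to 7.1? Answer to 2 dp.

0.05

Current total gain = 0.8131.
Target gain for A = 7.1: g* = 1 − 1/7.1 = 0.8592.
Additional gain needed = 0.8592 − 0.8131 = 0.05.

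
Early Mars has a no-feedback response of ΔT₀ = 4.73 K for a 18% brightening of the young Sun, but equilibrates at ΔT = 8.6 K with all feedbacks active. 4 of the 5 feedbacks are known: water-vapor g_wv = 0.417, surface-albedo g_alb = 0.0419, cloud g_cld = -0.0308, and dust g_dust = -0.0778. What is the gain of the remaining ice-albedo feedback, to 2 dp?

Amplification A = ΔT/ΔT₀ = 8.6/4.73 = 1.818.
Total gain g = 1 − 1/A = 1 − 1/1.818 = 0.4499.
Known gains sum to 0.417 + 0.0419 − 0.0308 − 0.0778 = 0.3503.
g_ice = 0.4499 − 0.3503 = 0.10.

0.10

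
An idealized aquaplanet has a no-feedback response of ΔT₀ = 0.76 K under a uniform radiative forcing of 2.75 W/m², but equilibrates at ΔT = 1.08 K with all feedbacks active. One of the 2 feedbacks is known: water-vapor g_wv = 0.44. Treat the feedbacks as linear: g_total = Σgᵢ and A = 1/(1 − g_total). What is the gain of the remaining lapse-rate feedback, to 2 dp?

-0.14

Amplification A = ΔT/ΔT₀ = 1.08/0.76 = 1.421.
Total gain g = 1 − 1/A = 1 − 1/1.421 = 0.2963.
The known gain is 0.44.
g_lr = 0.2963 − 0.44 = -0.14.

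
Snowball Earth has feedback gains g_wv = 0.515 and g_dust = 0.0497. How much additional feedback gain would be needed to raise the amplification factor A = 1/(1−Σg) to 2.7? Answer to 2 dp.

Current total gain = 0.5647.
Target gain for A = 2.7: g* = 1 − 1/2.7 = 0.6296.
Additional gain needed = 0.6296 − 0.5647 = 0.06.

0.06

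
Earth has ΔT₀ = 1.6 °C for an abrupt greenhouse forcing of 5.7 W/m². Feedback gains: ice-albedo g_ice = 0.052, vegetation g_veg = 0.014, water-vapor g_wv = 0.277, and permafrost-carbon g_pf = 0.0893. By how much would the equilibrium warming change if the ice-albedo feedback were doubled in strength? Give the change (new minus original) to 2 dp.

Original: g = 0.4323, ΔT = 1.6/(1−0.4323) = 2.8184 °C.
With doubled ice-albedo: g' = 0.4843, ΔT' = 1.6/(1−0.4843) = 3.1026 °C.
Change = 3.1026 − 2.8184 = 0.28 °C.

0.28 °C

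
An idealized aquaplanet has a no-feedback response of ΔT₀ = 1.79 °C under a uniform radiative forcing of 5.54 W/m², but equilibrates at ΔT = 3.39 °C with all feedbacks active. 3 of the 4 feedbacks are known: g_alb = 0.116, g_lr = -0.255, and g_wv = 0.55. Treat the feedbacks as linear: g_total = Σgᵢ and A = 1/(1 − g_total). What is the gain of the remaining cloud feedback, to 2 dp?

Amplification A = ΔT/ΔT₀ = 3.39/1.79 = 1.894.
Total gain g = 1 − 1/A = 1 − 1/1.894 = 0.472.
Known gains sum to 0.116 − 0.255 + 0.55 = 0.411.
g_cld = 0.472 − 0.411 = 0.06.

0.06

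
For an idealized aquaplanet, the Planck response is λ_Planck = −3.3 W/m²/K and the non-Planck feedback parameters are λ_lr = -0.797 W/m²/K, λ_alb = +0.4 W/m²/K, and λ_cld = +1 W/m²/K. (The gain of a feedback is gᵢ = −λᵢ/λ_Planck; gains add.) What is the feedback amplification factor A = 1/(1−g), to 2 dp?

1.22

Convert to gains: g_lr = -0.797/3.3 = -0.2415; g_alb = 0.4/3.3 = 0.1212; g_cld = 1/3.3 = 0.303.
Total gain g = 0.1827.
A = 1/(1 − 0.1827) = 1.22.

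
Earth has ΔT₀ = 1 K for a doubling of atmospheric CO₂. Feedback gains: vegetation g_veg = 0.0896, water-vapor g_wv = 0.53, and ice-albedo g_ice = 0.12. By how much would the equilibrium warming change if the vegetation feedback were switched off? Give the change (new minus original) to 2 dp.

Original: g = 0.7396, ΔT = 1/(1−0.7396) = 3.8402 K.
Without vegetation: g' = 0.65, ΔT' = 1/(1−0.65) = 2.8571 K.
Change = 2.8571 − 3.8402 = -0.98 K.

-0.98 K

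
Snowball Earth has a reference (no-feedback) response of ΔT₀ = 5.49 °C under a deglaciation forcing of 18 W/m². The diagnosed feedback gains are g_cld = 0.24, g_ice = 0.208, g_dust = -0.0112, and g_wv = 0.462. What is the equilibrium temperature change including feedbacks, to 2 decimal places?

Total gain g = 0.24 + 0.208 − 0.0112 + 0.462 = 0.8988.
Amplification A = 1/(1 − 0.8988) = 9.881.
ΔT = 5.49 × 9.881 = 54.25 °C.

54.25 °C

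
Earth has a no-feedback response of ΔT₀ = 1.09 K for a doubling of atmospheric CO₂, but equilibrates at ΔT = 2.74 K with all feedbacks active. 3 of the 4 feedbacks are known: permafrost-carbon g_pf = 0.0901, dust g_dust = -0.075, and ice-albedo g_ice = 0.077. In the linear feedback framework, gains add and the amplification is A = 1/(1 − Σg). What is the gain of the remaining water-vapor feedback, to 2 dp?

0.51

Amplification A = ΔT/ΔT₀ = 2.74/1.09 = 2.514.
Total gain g = 1 − 1/A = 1 − 1/2.514 = 0.6022.
Known gains sum to 0.0901 − 0.075 + 0.077 = 0.0921.
g_wv = 0.6022 − 0.0921 = 0.51.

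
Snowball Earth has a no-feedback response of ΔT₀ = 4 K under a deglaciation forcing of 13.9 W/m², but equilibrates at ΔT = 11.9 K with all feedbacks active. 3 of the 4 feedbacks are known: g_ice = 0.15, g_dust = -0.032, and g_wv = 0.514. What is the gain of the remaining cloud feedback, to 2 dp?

0.03

Amplification A = ΔT/ΔT₀ = 11.9/4 = 2.975.
Total gain g = 1 − 1/A = 1 − 1/2.975 = 0.6639.
Known gains sum to 0.15 − 0.032 + 0.514 = 0.632.
g_cld = 0.6639 − 0.632 = 0.03.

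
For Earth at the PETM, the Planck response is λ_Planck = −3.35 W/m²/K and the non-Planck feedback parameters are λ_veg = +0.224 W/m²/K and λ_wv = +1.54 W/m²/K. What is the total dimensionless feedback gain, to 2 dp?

Convert to gains: g_veg = 0.224/3.35 = 0.06687; g_wv = 1.54/3.35 = 0.4597.
Total gain g = 0.52657.

0.53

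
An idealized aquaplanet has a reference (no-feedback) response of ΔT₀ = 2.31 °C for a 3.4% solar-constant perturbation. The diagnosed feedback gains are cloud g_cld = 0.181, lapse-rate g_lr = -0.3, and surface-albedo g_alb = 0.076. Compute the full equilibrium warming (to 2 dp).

Total gain g = 0.181 − 0.3 + 0.076 = -0.043.
Amplification A = 1/(1 + 0.043) = 0.9588.
ΔT = 2.31 × 0.9588 = 2.21 °C.

2.21 °C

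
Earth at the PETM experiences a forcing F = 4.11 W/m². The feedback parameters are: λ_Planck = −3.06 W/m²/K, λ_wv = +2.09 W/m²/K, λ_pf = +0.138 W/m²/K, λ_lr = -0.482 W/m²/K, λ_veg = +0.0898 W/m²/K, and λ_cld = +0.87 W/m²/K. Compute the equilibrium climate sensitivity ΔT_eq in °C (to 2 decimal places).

11.60 °C

Net feedback parameter λ = (−3.06) + (+2.09) + (+0.138) + (-0.482) + (+0.0898) + (+0.87) = -0.3542 W/m²/K.
ΔT = −F/λ = −4.11/(-0.3542) = 11.60 °C.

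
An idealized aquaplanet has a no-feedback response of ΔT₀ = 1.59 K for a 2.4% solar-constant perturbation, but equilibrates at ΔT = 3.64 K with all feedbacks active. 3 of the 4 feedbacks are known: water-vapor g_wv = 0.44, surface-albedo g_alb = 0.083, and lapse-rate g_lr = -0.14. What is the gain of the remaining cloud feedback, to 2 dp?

Amplification A = ΔT/ΔT₀ = 3.64/1.59 = 2.289.
Total gain g = 1 − 1/A = 1 − 1/2.289 = 0.5631.
Known gains sum to 0.44 + 0.083 − 0.14 = 0.383.
g_cld = 0.5631 − 0.383 = 0.18.

0.18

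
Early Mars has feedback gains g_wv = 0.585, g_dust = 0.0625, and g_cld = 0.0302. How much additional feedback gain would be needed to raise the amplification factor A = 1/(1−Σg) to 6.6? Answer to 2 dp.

0.17

Current total gain = 0.6777.
Target gain for A = 6.6: g* = 1 − 1/6.6 = 0.8485.
Additional gain needed = 0.8485 − 0.6777 = 0.17.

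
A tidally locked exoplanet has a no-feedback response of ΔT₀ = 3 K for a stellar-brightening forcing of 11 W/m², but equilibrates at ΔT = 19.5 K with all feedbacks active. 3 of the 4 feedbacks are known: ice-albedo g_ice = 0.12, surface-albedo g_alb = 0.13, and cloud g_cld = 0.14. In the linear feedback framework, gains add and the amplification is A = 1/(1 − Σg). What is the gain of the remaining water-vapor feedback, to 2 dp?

Amplification A = ΔT/ΔT₀ = 19.5/3 = 6.5.
Total gain g = 1 − 1/A = 1 − 1/6.5 = 0.8462.
Known gains sum to 0.12 + 0.13 + 0.14 = 0.39.
g_wv = 0.8462 − 0.39 = 0.46.

0.46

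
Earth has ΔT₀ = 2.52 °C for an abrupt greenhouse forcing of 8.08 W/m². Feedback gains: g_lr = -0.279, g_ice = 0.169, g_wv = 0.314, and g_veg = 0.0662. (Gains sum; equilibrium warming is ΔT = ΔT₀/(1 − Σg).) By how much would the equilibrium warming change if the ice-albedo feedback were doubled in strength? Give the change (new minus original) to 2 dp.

1.04 °C

Original: g = 0.2702, ΔT = 2.52/(1−0.2702) = 3.4530 °C.
With doubled ice-albedo: g' = 0.4392, ΔT' = 2.52/(1−0.4392) = 4.4936 °C.
Change = 4.4936 − 3.4530 = 1.04 °C.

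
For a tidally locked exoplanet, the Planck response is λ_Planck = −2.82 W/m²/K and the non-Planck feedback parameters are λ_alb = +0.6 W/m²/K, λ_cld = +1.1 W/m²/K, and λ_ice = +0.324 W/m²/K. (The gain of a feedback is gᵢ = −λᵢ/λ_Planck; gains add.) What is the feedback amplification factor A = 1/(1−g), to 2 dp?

Convert to gains: g_alb = 0.6/2.82 = 0.2128; g_cld = 1.1/2.82 = 0.3901; g_ice = 0.324/2.82 = 0.1149.
Total gain g = 0.7178.
A = 1/(1 − 0.7178) = 3.54.

3.54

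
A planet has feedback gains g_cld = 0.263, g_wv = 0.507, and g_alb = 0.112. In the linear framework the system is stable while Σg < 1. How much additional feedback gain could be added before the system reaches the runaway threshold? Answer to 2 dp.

0.12

Current total gain = 0.263 + 0.507 + 0.112 = 0.882.
Margin to runaway = 1 − 0.882 = 0.12.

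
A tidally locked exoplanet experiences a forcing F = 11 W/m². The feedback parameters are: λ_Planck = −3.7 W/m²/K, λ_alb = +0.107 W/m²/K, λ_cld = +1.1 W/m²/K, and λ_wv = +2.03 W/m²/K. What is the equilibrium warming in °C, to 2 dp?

Net feedback parameter λ = (−3.7) + (+0.107) + (+1.1) + (+2.03) = -0.463 W/m²/K.
ΔT = −F/λ = −11/(-0.463) = 23.76 °C.

23.76 °C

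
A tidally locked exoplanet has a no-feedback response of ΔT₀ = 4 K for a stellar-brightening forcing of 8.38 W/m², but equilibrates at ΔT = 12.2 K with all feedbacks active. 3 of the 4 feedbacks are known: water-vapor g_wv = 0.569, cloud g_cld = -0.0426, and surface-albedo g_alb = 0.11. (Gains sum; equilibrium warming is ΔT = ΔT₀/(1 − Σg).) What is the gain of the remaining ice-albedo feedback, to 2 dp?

Amplification A = ΔT/ΔT₀ = 12.2/4 = 3.05.
Total gain g = 1 − 1/A = 1 − 1/3.05 = 0.6721.
Known gains sum to 0.569 − 0.0426 + 0.11 = 0.6364.
g_ice = 0.6721 − 0.6364 = 0.04.

0.04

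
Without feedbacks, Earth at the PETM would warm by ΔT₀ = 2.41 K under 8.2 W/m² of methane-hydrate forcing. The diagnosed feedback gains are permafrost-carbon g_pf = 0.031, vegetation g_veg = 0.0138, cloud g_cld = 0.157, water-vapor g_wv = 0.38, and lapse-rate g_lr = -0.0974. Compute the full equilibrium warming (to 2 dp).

4.67 K

Total gain g = 0.031 + 0.0138 + 0.157 + 0.38 − 0.0974 = 0.4844.
Amplification A = 1/(1 − 0.4844) = 1.939.
ΔT = 2.41 × 1.939 = 4.67 K.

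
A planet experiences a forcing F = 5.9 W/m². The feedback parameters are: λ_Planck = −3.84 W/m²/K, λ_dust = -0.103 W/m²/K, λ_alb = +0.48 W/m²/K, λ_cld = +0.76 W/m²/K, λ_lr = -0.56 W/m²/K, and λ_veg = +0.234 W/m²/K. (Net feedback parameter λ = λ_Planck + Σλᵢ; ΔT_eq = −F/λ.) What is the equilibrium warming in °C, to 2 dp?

Net feedback parameter λ = (−3.84) + (-0.103) + (+0.48) + (+0.76) + (-0.56) + (+0.234) = -3.029 W/m²/K.
ΔT = −F/λ = −5.9/(-3.029) = 1.95 °C.

1.95 °C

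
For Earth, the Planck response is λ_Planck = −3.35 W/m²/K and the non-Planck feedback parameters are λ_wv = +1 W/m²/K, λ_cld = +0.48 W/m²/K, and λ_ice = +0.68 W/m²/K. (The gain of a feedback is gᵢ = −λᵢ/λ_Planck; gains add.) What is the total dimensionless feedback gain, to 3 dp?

0.645

Convert to gains: g_wv = 1/3.35 = 0.2985; g_cld = 0.48/3.35 = 0.1433; g_ice = 0.68/3.35 = 0.203.
Total gain g = 0.6448.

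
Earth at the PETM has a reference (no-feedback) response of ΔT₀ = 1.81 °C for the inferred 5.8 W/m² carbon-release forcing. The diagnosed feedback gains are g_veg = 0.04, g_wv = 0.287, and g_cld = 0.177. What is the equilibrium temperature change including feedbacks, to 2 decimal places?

Total gain g = 0.04 + 0.287 + 0.177 = 0.504.
Amplification A = 1/(1 − 0.504) = 2.016.
ΔT = 1.81 × 2.016 = 3.65 °C.

3.65 °C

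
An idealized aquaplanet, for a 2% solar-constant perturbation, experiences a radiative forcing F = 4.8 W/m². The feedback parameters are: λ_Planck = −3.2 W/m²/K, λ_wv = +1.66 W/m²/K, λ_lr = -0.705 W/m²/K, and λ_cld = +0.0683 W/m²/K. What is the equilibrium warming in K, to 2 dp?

Net feedback parameter λ = (−3.2) + (+1.66) + (-0.705) + (+0.0683) = -2.1767 W/m²/K.
ΔT = −F/λ = −4.8/(-2.1767) = 2.21 K.

2.21 K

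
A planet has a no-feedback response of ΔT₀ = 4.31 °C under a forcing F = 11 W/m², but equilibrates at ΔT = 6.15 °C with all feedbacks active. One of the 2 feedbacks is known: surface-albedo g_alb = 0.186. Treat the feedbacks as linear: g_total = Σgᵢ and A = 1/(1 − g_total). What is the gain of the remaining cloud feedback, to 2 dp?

0.11

Amplification A = ΔT/ΔT₀ = 6.15/4.31 = 1.427.
Total gain g = 1 − 1/A = 1 − 1/1.427 = 0.2992.
The known gain is 0.186.
g_cld = 0.2992 − 0.186 = 0.11.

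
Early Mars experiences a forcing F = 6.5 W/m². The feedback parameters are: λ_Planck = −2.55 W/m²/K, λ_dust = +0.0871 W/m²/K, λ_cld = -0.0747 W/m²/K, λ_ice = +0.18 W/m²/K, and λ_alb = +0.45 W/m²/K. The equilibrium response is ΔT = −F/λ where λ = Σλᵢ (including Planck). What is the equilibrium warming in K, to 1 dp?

Net feedback parameter λ = (−2.55) + (+0.0871) + (-0.0747) + (+0.18) + (+0.45) = -1.9076 W/m²/K.
ΔT = −F/λ = −6.5/(-1.9076) = 3.4 K.

3.4 K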